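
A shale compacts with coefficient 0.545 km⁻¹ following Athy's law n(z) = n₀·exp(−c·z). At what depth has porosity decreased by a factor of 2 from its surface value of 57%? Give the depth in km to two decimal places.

n/n₀ = 1/2 ⇒ exp(−c·z) = 1/2 ⇒ z = ln(2) / c
z = 0.6931 / 0.545 = 1.272 km

1.27 km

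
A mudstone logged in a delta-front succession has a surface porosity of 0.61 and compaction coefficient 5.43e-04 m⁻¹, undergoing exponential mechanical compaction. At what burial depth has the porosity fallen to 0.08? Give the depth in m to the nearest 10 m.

Working in km (1 km = 1000 m; c in km⁻¹ = c in m⁻¹ × 1000):
Invert Athy's law: z = ln(phi₀/phi) / c
z = ln(0.61/0.08) / 0.543 = ln(7.625) / 0.543 = 2.0314 / 0.543 = 3.741 km

3740 m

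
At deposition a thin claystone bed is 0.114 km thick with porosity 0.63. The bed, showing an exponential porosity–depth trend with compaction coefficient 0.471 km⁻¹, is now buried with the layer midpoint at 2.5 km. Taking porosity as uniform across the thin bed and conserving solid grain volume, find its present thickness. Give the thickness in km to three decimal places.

0.052 km

Porosity at 2.5 km: phi = 0.63·exp(−0.471×2.5) = 0.1941
Solid-volume conservation: h(1−phi) = h₀(1−phi₀) ⇒ h = h₀·(1−phi₀)/(1−phi)
h = 0.114 × (1 − 0.63)/(1 − 0.1941) = 0.114 × 0.4591 = 0.0523 km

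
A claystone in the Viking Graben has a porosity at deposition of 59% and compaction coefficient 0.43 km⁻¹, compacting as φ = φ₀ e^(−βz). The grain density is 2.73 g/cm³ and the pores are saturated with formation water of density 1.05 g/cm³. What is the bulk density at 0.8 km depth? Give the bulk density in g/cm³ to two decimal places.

Porosity at depth: φ = 0.59·exp(−0.43×0.8) = 0.59×0.7089 = 0.4183
Bulk density: ρ_b = (1−φ)ρ_g + φ·ρ_f = 0.5817×2.73 + 0.4183×1.05
       = 1.588 + 0.439 = 2.027 g/cm³

2.03 g/cm³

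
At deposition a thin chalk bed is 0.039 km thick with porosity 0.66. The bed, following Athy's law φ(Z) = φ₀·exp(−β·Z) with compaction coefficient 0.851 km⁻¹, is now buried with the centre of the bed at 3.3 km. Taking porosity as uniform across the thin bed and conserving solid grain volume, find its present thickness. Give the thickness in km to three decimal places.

0.014 km

Porosity at 3.3 km: φ = 0.66·exp(−0.851×3.3) = 0.0398
Solid-volume conservation: h(1−φ) = h₀(1−φ₀) ⇒ h = h₀·(1−φ₀)/(1−φ)
h = 0.039 × (1 − 0.66)/(1 − 0.0398) = 0.039 × 0.3541 = 0.0138 km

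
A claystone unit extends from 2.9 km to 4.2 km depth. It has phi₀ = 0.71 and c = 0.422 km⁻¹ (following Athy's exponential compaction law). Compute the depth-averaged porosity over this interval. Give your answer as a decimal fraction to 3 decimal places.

⟨phi⟩ = (1/(d₂−d₁)) ∫ phi₀ e^(−cd) dd = phi₀·(e^(−c·d₁) − e^(−c·d₂)) / (c·(d₂−d₁))
e^(−0.422×2.9) = 0.2941; e^(−0.422×4.2) = 0.1699
⟨phi⟩ = 0.71 × (0.2941 − 0.1699) / (0.422 × 1.3) = 0.71 × 0.2264 = 0.1607

0.161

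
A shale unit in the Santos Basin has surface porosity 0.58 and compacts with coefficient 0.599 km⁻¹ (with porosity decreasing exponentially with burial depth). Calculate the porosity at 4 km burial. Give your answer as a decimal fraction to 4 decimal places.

n = n₀·exp(−k·z) = 0.58 × exp(−0.599 × 4) = 0.58 × exp(−2.396)
  = 0.58 × 0.0911 = 0.0528

0.0528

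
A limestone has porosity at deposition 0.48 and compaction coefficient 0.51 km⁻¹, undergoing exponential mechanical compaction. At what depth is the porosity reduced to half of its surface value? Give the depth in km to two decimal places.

1.36 km

phi/phi₀ = 1/2 ⇒ exp(−c·Z) = 1/2 ⇒ Z = ln(2) / c
Z = 0.6931 / 0.51 = 1.359 km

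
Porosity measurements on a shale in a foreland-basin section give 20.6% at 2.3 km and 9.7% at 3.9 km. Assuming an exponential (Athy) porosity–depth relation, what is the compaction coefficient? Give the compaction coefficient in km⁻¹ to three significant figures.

Athy: phi(Z) = phi₀ e^(−kZ) ⇒ phi₁/phi₂ = e^{k(Z₂−Z₁)} ⇒ k = ln(phi₁/phi₂)/(Z₂−Z₁)
k = ln(0.206/0.097) / (3.9 − 2.3) = ln(2.124) / 1.6 = 0.7532 / 1.6 = 0.4707 km⁻¹

0.471 km⁻¹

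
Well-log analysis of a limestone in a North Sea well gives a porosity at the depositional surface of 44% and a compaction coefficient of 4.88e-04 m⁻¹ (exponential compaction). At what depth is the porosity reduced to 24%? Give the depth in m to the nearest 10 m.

Working in km (1 km = 1000 m; k in km⁻¹ = k in m⁻¹ × 1000):
Invert Athy's law: Z = ln(n₀/n) / k
Z = ln(0.44/0.24) / 0.488 = ln(1.833) / 0.488 = 0.6061 / 0.488 = 1.242 km

1240 m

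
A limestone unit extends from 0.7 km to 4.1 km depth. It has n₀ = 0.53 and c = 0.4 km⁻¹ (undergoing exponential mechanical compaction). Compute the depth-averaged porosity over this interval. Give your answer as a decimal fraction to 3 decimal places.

0.219

⟨n⟩ = (1/(Z₂−Z₁)) ∫ n₀ e^(−cZ) dZ = n₀·(e^(−c·Z₁) − e^(−c·Z₂)) / (c·(Z₂−Z₁))
e^(−0.4×0.7) = 0.7558; e^(−0.4×4.1) = 0.1940
⟨n⟩ = 0.53 × (0.7558 − 0.1940) / (0.4 × 3.4) = 0.53 × 0.4131 = 0.2189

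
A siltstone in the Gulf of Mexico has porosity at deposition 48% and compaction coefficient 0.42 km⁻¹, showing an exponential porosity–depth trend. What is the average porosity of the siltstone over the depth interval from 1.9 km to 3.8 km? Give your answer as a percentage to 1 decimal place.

14.9%

⟨φ⟩ = (1/(z₂−z₁)) ∫ φ₀ e^(−βz) dz = φ₀·(e^(−β·z₁) − e^(−β·z₂)) / (β·(z₂−z₁))
e^(−0.42×1.9) = 0.4502; e^(−0.42×3.8) = 0.2027
⟨φ⟩ = 0.48 × (0.4502 − 0.2027) / (0.42 × 1.9) = 0.48 × 0.3102 = 0.1489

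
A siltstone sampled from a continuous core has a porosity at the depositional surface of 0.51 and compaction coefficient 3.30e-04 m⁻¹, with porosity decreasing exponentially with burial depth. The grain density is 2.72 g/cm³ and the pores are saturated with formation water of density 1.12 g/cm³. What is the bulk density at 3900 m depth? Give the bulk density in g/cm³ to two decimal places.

2.49 g/cm³

Working in km (1 km = 1000 m; c in km⁻¹ = c in m⁻¹ × 1000):
Porosity at depth: phi = 0.51·exp(−0.33×3.9) = 0.51×0.2761 = 0.1408
Bulk density: ρ_b = (1−phi)ρ_g + phi·ρ_f = 0.8592×2.72 + 0.1408×1.12
       = 2.337 + 0.158 = 2.495 g/cm³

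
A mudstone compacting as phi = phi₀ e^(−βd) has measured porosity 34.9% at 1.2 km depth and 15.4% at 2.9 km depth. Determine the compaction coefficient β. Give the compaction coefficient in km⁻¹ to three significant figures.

0.481 km⁻¹

Athy: phi(d) = phi₀ e^(−βd) ⇒ phi₁/phi₂ = e^{β(d₂−d₁)} ⇒ β = ln(phi₁/phi₂)/(d₂−d₁)
β = ln(0.349/0.154) / (2.9 − 1.2) = ln(2.266) / 1.7 = 0.8181 / 1.7 = 0.4812 km⁻¹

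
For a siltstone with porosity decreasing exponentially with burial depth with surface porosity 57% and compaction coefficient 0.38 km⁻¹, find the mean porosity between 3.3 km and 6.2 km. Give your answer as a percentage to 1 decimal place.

9.9%

⟨phi⟩ = (1/(z₂−z₁)) ∫ phi₀ e^(−cz) dz = phi₀·(e^(−c·z₁) − e^(−c·z₂)) / (c·(z₂−z₁))
e^(−0.38×3.3) = 0.2854; e^(−0.38×6.2) = 0.0948
⟨phi⟩ = 0.57 × (0.2854 − 0.0948) / (0.38 × 2.9) = 0.57 × 0.1729 = 0.0986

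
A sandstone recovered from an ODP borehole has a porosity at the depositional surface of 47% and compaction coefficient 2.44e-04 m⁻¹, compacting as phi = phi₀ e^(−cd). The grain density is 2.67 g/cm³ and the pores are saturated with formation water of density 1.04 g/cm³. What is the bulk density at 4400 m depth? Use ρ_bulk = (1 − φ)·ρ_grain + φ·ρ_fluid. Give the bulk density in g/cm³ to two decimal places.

Working in km (1 km = 1000 m; c in km⁻¹ = c in m⁻¹ × 1000):
Porosity at depth: phi = 0.47·exp(−0.244×4.4) = 0.47×0.3418 = 0.1606
Bulk density: ρ_b = (1−phi)ρ_g + phi·ρ_f = 0.8394×2.67 + 0.1606×1.04
       = 2.241 + 0.167 = 2.408 g/cm³

2.41 g/cm³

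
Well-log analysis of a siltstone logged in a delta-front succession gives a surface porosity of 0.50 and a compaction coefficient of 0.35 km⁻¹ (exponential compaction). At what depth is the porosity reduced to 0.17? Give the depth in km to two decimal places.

Invert Athy's law: d = ln(n₀/n) / β
d = ln(0.5/0.17) / 0.35 = ln(2.941) / 0.35 = 1.0788 / 0.35 = 3.082 km

3.08 km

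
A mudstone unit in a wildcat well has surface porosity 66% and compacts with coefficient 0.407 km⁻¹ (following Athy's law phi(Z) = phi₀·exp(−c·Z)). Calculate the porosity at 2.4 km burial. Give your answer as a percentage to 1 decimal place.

phi = phi₀·exp(−c·Z) = 0.66 × exp(−0.407 × 2.4) = 0.66 × exp(−0.9768)
  = 0.66 × 0.3765 = 0.2485

24.8%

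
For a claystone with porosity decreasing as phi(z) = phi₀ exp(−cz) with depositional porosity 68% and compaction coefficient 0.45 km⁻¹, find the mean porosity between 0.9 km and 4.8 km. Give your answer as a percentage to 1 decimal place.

21.4%

⟨phi⟩ = (1/(z₂−z₁)) ∫ phi₀ e^(−cz) dz = phi₀·(e^(−c·z₁) − e^(−c·z₂)) / (c·(z₂−z₁))
e^(−0.45×0.9) = 0.6670; e^(−0.45×4.8) = 0.1153
⟨phi⟩ = 0.68 × (0.6670 − 0.1153) / (0.45 × 3.9) = 0.68 × 0.3143 = 0.2137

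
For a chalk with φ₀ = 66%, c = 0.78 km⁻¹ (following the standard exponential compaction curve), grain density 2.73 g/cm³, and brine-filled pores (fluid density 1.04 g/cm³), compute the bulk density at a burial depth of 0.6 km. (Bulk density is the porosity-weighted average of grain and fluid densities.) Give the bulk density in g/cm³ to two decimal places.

2.03 g/cm³

Porosity at depth: φ = 0.66·exp(−0.78×0.6) = 0.66×0.6263 = 0.4133
Bulk density: ρ_b = (1−φ)ρ_g + φ·ρ_f = 0.5867×2.73 + 0.4133×1.04
       = 1.602 + 0.430 = 2.031 g/cm³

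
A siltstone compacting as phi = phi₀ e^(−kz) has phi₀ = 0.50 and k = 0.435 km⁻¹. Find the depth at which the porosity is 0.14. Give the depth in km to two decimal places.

2.93 km

Invert Athy's law: z = ln(phi₀/phi) / k
z = ln(0.5/0.14) / 0.435 = ln(3.571) / 0.435 = 1.2730 / 0.435 = 2.926 km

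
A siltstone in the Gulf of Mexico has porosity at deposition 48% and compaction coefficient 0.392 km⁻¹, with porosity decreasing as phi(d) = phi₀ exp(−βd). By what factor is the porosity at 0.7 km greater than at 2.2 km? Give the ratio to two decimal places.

phi(d₁)/phi(d₂) = e^(−β·d₁)/e^(−β·d₂) = e^{β(d₂−d₁)}
= exp(0.392 × 1.5) = exp(0.588) = 1.8004

1.80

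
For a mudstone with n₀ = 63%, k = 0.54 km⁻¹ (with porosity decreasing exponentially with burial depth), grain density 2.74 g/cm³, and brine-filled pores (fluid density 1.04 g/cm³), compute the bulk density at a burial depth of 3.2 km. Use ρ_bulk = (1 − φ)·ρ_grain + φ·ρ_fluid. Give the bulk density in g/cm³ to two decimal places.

Porosity at depth: n = 0.63·exp(−0.54×3.2) = 0.63×0.1776 = 0.1119
Bulk density: ρ_b = (1−n)ρ_g + n·ρ_f = 0.8881×2.74 + 0.1119×1.04
       = 2.433 + 0.116 = 2.550 g/cm³

2.55 g/cm³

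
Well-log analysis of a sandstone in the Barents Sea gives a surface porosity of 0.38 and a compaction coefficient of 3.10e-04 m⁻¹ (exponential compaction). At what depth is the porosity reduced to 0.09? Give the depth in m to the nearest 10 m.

Working in km (1 km = 1000 m; k in km⁻¹ = k in m⁻¹ × 1000):
Invert Athy's law: z = ln(n₀/n) / k
z = ln(0.38/0.09) / 0.31 = ln(4.222) / 0.31 = 1.4404 / 0.31 = 4.646 km

4650 m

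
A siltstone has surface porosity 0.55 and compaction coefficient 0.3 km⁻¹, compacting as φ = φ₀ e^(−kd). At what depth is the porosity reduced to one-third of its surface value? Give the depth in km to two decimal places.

3.66 km

φ/φ₀ = 1/3 ⇒ exp(−k·d) = 1/3 ⇒ d = ln(3) / k
d = 1.0986 / 0.3 = 3.662 km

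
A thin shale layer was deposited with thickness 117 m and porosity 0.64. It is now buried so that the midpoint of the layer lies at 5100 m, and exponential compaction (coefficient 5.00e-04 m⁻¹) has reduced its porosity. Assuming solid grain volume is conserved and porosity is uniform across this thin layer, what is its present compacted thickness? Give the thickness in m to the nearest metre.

Working in km (1 km = 1000 m; k in km⁻¹ = k in m⁻¹ × 1000):
Porosity at 5.1 km: n = 0.64·exp(−0.5×5.1) = 0.0500
Solid-volume conservation: h(1−n) = h₀(1−n₀) ⇒ h = h₀·(1−n₀)/(1−n)
h = 0.117 × (1 − 0.64)/(1 − 0.0500) = 0.117 × 0.3789 = 0.0443 km

44 m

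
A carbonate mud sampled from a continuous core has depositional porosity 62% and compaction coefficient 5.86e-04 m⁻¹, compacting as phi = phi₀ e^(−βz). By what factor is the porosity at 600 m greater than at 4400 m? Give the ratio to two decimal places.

Working in km (1 km = 1000 m; β in km⁻¹ = β in m⁻¹ × 1000):
phi(z₁)/phi(z₂) = e^(−β·z₁)/e^(−β·z₂) = e^{β(z₂−z₁)}
= exp(0.586 × 3.8) = exp(2.227) = 9.2702

9.27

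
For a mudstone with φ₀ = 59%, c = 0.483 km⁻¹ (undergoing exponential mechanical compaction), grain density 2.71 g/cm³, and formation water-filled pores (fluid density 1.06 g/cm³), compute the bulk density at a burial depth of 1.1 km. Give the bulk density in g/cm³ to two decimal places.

Porosity at depth: φ = 0.59·exp(−0.483×1.1) = 0.59×0.5878 = 0.3468
Bulk density: ρ_b = (1−φ)ρ_g + φ·ρ_f = 0.6532×2.71 + 0.3468×1.06
       = 1.770 + 0.368 = 2.138 g/cm³

2.14 g/cm³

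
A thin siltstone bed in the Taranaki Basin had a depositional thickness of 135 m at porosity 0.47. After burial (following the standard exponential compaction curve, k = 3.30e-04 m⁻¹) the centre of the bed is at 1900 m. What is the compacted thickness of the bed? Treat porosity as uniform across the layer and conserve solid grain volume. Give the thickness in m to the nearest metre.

96 m

Working in km (1 km = 1000 m; k in km⁻¹ = k in m⁻¹ × 1000):
Porosity at 1.9 km: n = 0.47·exp(−0.33×1.9) = 0.2511
Solid-volume conservation: h(1−n) = h₀(1−n₀) ⇒ h = h₀·(1−n₀)/(1−n)
h = 0.135 × (1 − 0.47)/(1 − 0.2511) = 0.135 × 0.7077 = 0.0955 km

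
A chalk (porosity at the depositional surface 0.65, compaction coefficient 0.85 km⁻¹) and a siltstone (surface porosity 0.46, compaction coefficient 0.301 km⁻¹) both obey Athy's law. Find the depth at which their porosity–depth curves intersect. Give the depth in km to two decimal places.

0.63 km

Set n₀ₐ e^(−cₐd) = n₀ᵦ e^(−cᵦd) ⇒ ln(n₀ₐ/n₀ᵦ) = (cₐ − cᵦ)·d
d = ln(0.65/0.46) / (0.85 − 0.301) = 0.3457 / 0.549 = 0.630 km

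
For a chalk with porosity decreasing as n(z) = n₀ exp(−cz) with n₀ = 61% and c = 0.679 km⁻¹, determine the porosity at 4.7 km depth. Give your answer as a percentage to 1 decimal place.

2.5%

n = n₀·exp(−c·z) = 0.61 × exp(−0.679 × 4.7) = 0.61 × exp(−3.191)
  = 0.61 × 0.0411 = 0.0251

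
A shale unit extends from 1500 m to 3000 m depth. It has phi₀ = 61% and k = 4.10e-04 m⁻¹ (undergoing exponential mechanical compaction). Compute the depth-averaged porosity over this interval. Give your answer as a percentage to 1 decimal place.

24.6%

Working in km (1 km = 1000 m; k in km⁻¹ = k in m⁻¹ × 1000):
⟨phi⟩ = (1/(Z₂−Z₁)) ∫ phi₀ e^(−kZ) dZ = phi₀·(e^(−k·Z₁) − e^(−k·Z₂)) / (k·(Z₂−Z₁))
e^(−0.41×1.5) = 0.5406; e^(−0.41×3) = 0.2923
⟨phi⟩ = 0.61 × (0.5406 − 0.2923) / (0.41 × 1.5) = 0.61 × 0.4038 = 0.2463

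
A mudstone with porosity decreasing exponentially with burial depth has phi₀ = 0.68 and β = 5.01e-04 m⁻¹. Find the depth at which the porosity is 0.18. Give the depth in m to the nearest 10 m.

Working in km (1 km = 1000 m; β in km⁻¹ = β in m⁻¹ × 1000):
Invert Athy's law: d = ln(phi₀/phi) / β
d = ln(0.68/0.18) / 0.501 = ln(3.778) / 0.501 = 1.3291 / 0.501 = 2.653 km

2650 m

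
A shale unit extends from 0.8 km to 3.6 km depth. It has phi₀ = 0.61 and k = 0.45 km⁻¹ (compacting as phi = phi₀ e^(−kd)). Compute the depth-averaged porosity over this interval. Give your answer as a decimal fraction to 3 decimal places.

0.242

⟨phi⟩ = (1/(d₂−d₁)) ∫ phi₀ e^(−kd) dd = phi₀·(e^(−k·d₁) − e^(−k·d₂)) / (k·(d₂−d₁))
e^(−0.45×0.8) = 0.6977; e^(−0.45×3.6) = 0.1979
⟨phi⟩ = 0.61 × (0.6977 − 0.1979) / (0.45 × 2.8) = 0.61 × 0.3966 = 0.2420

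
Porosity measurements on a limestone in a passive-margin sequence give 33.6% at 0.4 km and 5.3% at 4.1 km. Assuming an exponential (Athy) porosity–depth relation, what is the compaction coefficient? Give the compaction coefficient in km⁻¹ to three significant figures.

0.499 km⁻¹

Athy: φ(z) = φ₀ e^(−cz) ⇒ φ₁/φ₂ = e^{c(z₂−z₁)} ⇒ c = ln(φ₁/φ₂)/(z₂−z₁)
c = ln(0.336/0.053) / (4.1 − 0.4) = ln(6.34) / 3.7 = 1.8468 / 3.7 = 0.4991 km⁻¹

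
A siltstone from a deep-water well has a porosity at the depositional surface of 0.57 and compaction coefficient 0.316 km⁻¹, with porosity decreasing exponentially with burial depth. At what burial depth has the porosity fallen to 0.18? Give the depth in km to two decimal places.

Invert Athy's law: d = ln(n₀/n) / k
d = ln(0.57/0.18) / 0.316 = ln(3.167) / 0.316 = 1.1527 / 0.316 = 3.648 km

3.65 km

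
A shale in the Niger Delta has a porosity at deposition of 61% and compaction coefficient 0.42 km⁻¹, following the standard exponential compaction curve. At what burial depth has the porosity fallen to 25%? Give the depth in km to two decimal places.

2.12 km

Invert Athy's law: d = ln(φ₀/φ) / c
d = ln(0.61/0.25) / 0.42 = ln(2.44) / 0.42 = 0.8920 / 0.42 = 2.124 km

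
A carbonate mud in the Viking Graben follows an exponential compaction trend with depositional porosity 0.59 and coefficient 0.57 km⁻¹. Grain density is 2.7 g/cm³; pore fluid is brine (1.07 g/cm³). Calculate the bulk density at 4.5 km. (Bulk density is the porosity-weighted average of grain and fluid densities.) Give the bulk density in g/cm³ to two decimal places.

2.63 g/cm³

Porosity at depth: phi = 0.59·exp(−0.57×4.5) = 0.59×0.0769 = 0.0454
Bulk density: ρ_b = (1−phi)ρ_g + phi·ρ_f = 0.9546×2.7 + 0.0454×1.07
       = 2.577 + 0.049 = 2.626 g/cm³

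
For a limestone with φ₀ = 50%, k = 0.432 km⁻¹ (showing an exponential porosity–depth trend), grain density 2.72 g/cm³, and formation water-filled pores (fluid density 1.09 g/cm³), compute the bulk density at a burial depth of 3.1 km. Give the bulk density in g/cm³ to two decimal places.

2.51 g/cm³

Porosity at depth: φ = 0.5·exp(−0.432×3.1) = 0.5×0.2621 = 0.1310
Bulk density: ρ_b = (1−φ)ρ_g + φ·ρ_f = 0.8690×2.72 + 0.1310×1.09
       = 2.364 + 0.143 = 2.506 g/cm³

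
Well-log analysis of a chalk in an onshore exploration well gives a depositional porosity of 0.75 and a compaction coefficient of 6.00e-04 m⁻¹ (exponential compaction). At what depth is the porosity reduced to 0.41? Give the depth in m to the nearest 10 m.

Working in km (1 km = 1000 m; c in km⁻¹ = c in m⁻¹ × 1000):
Invert Athy's law: d = ln(φ₀/φ) / c
d = ln(0.75/0.41) / 0.6 = ln(1.829) / 0.6 = 0.6039 / 0.6 = 1.007 km

1010 m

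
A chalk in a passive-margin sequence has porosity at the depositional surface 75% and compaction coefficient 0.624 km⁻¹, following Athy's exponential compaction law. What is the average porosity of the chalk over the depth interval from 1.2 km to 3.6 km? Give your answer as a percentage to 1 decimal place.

18.4%

⟨n⟩ = (1/(Z₂−Z₁)) ∫ n₀ e^(−kZ) dZ = n₀·(e^(−k·Z₁) − e^(−k·Z₂)) / (k·(Z₂−Z₁))
e^(−0.624×1.2) = 0.4729; e^(−0.624×3.6) = 0.1058
⟨n⟩ = 0.75 × (0.4729 − 0.1058) / (0.624 × 2.4) = 0.75 × 0.2452 = 0.1839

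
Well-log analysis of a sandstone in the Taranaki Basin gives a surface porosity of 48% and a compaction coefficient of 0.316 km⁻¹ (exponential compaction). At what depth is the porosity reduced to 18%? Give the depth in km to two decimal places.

3.10 km

Invert Athy's law: Z = ln(φ₀/φ) / c
Z = ln(0.48/0.18) / 0.316 = ln(2.667) / 0.316 = 0.9808 / 0.316 = 3.104 km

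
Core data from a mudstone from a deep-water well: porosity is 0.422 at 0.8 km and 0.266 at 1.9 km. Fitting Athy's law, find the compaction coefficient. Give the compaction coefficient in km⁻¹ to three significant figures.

Athy: φ(z) = φ₀ e^(−kz) ⇒ φ₁/φ₂ = e^{k(z₂−z₁)} ⇒ k = ln(φ₁/φ₂)/(z₂−z₁)
k = ln(0.422/0.266) / (1.9 − 0.8) = ln(1.586) / 1.1 = 0.4615 / 1.1 = 0.4196 km⁻¹

0.420 km⁻¹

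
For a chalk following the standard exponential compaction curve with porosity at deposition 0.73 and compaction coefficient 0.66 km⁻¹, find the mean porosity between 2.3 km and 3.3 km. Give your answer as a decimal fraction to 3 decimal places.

⟨phi⟩ = (1/(d₂−d₁)) ∫ phi₀ e^(−βd) dd = phi₀·(e^(−β·d₁) − e^(−β·d₂)) / (β·(d₂−d₁))
e^(−0.66×2.3) = 0.2191; e^(−0.66×3.3) = 0.1133
⟨phi⟩ = 0.73 × (0.2191 − 0.1133) / (0.66 × 1) = 0.73 × 0.1604 = 0.1171

0.117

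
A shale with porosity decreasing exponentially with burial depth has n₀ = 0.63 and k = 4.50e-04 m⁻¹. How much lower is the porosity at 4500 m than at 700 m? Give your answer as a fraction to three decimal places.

Working in km (1 km = 1000 m; k in km⁻¹ = k in m⁻¹ × 1000):
n(0.7) = 0.63·e^(−0.45×0.7) = 0.4598
n(4.5) = 0.63·e^(−0.45×4.5) = 0.0832
Δn = 0.4598 − 0.0832 = 0.3766

0.377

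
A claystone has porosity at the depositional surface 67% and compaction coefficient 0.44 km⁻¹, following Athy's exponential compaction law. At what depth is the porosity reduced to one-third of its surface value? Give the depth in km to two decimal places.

φ/φ₀ = 1/3 ⇒ exp(−c·z) = 1/3 ⇒ z = ln(3) / c
z = 1.0986 / 0.44 = 2.497 km

2.50 km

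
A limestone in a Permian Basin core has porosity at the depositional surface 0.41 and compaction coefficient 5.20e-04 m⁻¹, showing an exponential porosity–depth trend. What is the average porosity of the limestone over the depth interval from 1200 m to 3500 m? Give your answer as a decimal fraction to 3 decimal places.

0.128

Working in km (1 km = 1000 m; c in km⁻¹ = c in m⁻¹ × 1000):
⟨φ⟩ = (1/(d₂−d₁)) ∫ φ₀ e^(−cd) dd = φ₀·(e^(−c·d₁) − e^(−c·d₂)) / (c·(d₂−d₁))
e^(−0.52×1.2) = 0.5358; e^(−0.52×3.5) = 0.1620
⟨φ⟩ = 0.41 × (0.5358 − 0.1620) / (0.52 × 2.3) = 0.41 × 0.3125 = 0.1281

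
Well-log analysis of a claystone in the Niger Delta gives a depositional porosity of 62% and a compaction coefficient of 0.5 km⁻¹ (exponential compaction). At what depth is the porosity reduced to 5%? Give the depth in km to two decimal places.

5.04 km

Invert Athy's law: Z = ln(n₀/n) / k
Z = ln(0.62/0.05) / 0.5 = ln(12.4) / 0.5 = 2.5177 / 0.5 = 5.035 km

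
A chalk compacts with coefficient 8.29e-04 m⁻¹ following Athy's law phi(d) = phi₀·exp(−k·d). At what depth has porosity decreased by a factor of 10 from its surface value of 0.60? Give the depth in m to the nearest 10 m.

Working in km (1 km = 1000 m; k in km⁻¹ = k in m⁻¹ × 1000):
phi/phi₀ = 1/10 ⇒ exp(−k·d) = 1/10 ⇒ d = ln(10) / k
d = 2.3026 / 0.829 = 2.778 km

2780 m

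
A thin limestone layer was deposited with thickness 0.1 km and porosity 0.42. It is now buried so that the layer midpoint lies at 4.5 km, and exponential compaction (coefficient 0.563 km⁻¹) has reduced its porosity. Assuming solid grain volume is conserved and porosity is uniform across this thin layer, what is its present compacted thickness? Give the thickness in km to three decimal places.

0.060 km

Porosity at 4.5 km: φ = 0.42·exp(−0.563×4.5) = 0.0333
Solid-volume conservation: h(1−φ) = h₀(1−φ₀) ⇒ h = h₀·(1−φ₀)/(1−φ)
h = 0.1 × (1 − 0.42)/(1 − 0.0333) = 0.1 × 0.6000 = 0.0600 km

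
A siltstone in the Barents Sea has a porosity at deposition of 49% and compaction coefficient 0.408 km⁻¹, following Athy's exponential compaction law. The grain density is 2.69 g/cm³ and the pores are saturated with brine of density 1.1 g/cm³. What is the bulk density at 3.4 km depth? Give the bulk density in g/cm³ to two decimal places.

2.50 g/cm³

Porosity at depth: phi = 0.49·exp(−0.408×3.4) = 0.49×0.2498 = 0.1224
Bulk density: ρ_b = (1−phi)ρ_g + phi·ρ_f = 0.8776×2.69 + 0.1224×1.1
       = 2.361 + 0.135 = 2.495 g/cm³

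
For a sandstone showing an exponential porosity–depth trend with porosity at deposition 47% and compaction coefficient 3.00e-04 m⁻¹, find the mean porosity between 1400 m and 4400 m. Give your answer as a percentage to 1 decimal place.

Working in km (1 km = 1000 m; β in km⁻¹ = β in m⁻¹ × 1000):
⟨phi⟩ = (1/(z₂−z₁)) ∫ phi₀ e^(−βz) dz = phi₀·(e^(−β·z₁) − e^(−β·z₂)) / (β·(z₂−z₁))
e^(−0.3×1.4) = 0.6570; e^(−0.3×4.4) = 0.2671
⟨phi⟩ = 0.47 × (0.6570 − 0.2671) / (0.3 × 3) = 0.47 × 0.4332 = 0.2036

20.4%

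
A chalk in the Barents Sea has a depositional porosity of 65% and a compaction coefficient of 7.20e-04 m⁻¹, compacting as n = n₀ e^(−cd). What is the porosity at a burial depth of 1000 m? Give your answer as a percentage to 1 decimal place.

Working in km (1 km = 1000 m; c in km⁻¹ = c in m⁻¹ × 1000):
n = n₀·exp(−c·d) = 0.65 × exp(−0.72 × 1) = 0.65 × exp(−0.72)
  = 0.65 × 0.4868 = 0.3164

31.6%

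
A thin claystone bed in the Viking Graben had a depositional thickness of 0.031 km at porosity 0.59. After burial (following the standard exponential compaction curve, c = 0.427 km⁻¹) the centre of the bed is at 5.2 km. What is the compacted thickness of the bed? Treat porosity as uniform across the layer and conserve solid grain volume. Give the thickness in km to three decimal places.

0.014 km

Porosity at 5.2 km: φ = 0.59·exp(−0.427×5.2) = 0.0641
Solid-volume conservation: h(1−φ) = h₀(1−φ₀) ⇒ h = h₀·(1−φ₀)/(1−φ)
h = 0.031 × (1 − 0.59)/(1 − 0.0641) = 0.031 × 0.4381 = 0.0136 km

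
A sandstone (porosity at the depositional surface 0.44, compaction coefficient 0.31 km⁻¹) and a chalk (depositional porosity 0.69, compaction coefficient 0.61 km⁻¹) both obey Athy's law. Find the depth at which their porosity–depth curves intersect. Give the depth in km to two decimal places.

Set n₀ₐ e^(−cₐZ) = n₀ᵦ e^(−cᵦZ) ⇒ ln(n₀ₐ/n₀ᵦ) = (cₐ − cᵦ)·Z
Z = ln(0.44/0.69) / (0.31 − 0.61) = -0.4499 / -0.3 = 1.500 km

1.50 km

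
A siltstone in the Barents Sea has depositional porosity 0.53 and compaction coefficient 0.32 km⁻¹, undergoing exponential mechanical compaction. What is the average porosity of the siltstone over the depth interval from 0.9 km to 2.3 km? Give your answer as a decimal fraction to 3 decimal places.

0.320

⟨φ⟩ = (1/(Z₂−Z₁)) ∫ φ₀ e^(−cZ) dZ = φ₀·(e^(−c·Z₁) − e^(−c·Z₂)) / (c·(Z₂−Z₁))
e^(−0.32×0.9) = 0.7498; e^(−0.32×2.3) = 0.4790
⟨φ⟩ = 0.53 × (0.7498 − 0.4790) / (0.32 × 1.4) = 0.53 × 0.6043 = 0.3203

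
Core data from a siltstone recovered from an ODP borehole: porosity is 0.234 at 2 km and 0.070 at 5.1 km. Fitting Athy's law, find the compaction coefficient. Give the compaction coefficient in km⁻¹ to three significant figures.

Athy: φ(Z) = φ₀ e^(−βZ) ⇒ φ₁/φ₂ = e^{β(Z₂−Z₁)} ⇒ β = ln(φ₁/φ₂)/(Z₂−Z₁)
β = ln(0.234/0.07) / (5.1 − 2) = ln(3.343) / 3.1 = 1.2068 / 3.1 = 0.3893 km⁻¹

0.389 km⁻¹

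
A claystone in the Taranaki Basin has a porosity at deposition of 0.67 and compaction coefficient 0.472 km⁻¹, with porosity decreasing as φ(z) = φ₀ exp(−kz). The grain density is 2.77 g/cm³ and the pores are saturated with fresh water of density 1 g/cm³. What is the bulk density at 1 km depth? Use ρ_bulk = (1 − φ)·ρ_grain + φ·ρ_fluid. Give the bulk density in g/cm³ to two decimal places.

2.03 g/cm³

Porosity at depth: φ = 0.67·exp(−0.472×1) = 0.67×0.6238 = 0.4179
Bulk density: ρ_b = (1−φ)ρ_g + φ·ρ_f = 0.5821×2.77 + 0.4179×1
       = 1.612 + 0.418 = 2.030 g/cm³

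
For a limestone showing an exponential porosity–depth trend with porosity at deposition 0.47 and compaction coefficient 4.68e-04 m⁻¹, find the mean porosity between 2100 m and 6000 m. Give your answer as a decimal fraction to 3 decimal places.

Working in km (1 km = 1000 m; c in km⁻¹ = c in m⁻¹ × 1000):
⟨n⟩ = (1/(Z₂−Z₁)) ∫ n₀ e^(−cZ) dZ = n₀·(e^(−c·Z₁) − e^(−c·Z₂)) / (c·(Z₂−Z₁))
e^(−0.468×2.1) = 0.3743; e^(−0.468×6) = 0.0603
⟨n⟩ = 0.47 × (0.3743 − 0.0603) / (0.468 × 3.9) = 0.47 × 0.1720 = 0.0808

0.081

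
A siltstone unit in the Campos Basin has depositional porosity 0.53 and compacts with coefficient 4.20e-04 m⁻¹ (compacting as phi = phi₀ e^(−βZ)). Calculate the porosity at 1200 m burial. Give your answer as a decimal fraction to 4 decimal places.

0.3202

Working in km (1 km = 1000 m; β in km⁻¹ = β in m⁻¹ × 1000):
phi = phi₀·exp(−β·Z) = 0.53 × exp(−0.42 × 1.2) = 0.53 × exp(−0.504)
  = 0.53 × 0.6041 = 0.3202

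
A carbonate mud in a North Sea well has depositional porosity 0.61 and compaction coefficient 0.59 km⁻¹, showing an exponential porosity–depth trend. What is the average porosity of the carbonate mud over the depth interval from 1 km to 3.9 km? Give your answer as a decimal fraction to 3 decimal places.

⟨phi⟩ = (1/(d₂−d₁)) ∫ phi₀ e^(−βd) dd = phi₀·(e^(−β·d₁) − e^(−β·d₂)) / (β·(d₂−d₁))
e^(−0.59×1) = 0.5543; e^(−0.59×3.9) = 0.1002
⟨phi⟩ = 0.61 × (0.5543 − 0.1002) / (0.59 × 2.9) = 0.61 × 0.2654 = 0.1619

0.162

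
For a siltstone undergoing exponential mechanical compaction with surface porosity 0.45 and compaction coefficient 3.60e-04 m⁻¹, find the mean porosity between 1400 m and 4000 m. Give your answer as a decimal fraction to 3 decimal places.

0.177

Working in km (1 km = 1000 m; k in km⁻¹ = k in m⁻¹ × 1000):
⟨phi⟩ = (1/(z₂−z₁)) ∫ phi₀ e^(−kz) dz = phi₀·(e^(−k·z₁) − e^(−k·z₂)) / (k·(z₂−z₁))
e^(−0.36×1.4) = 0.6041; e^(−0.36×4) = 0.2369
⟨phi⟩ = 0.45 × (0.6041 − 0.2369) / (0.36 × 2.6) = 0.45 × 0.3923 = 0.1765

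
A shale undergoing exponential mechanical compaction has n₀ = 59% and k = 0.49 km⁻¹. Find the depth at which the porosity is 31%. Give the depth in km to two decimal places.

Invert Athy's law: d = ln(n₀/n) / k
d = ln(0.59/0.31) / 0.49 = ln(1.903) / 0.49 = 0.6436 / 0.49 = 1.313 km

1.31 km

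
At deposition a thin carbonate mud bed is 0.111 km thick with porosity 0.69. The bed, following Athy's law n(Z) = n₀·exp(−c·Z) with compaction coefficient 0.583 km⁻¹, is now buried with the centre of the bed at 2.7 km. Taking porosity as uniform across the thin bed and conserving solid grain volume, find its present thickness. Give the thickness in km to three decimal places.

Porosity at 2.7 km: n = 0.69·exp(−0.583×2.7) = 0.1430
Solid-volume conservation: h(1−n) = h₀(1−n₀) ⇒ h = h₀·(1−n₀)/(1−n)
h = 0.111 × (1 − 0.69)/(1 − 0.1430) = 0.111 × 0.3617 = 0.0401 km

0.040 km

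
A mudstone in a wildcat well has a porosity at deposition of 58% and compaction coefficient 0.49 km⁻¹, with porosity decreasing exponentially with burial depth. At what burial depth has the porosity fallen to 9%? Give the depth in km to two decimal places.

3.80 km

Invert Athy's law: Z = ln(phi₀/phi) / k
Z = ln(0.58/0.09) / 0.49 = ln(6.444) / 0.49 = 1.8632 / 0.49 = 3.802 km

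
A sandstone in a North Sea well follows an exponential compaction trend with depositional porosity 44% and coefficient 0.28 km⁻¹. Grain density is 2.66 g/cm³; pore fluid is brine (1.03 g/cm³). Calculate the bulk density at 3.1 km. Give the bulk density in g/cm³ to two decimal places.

2.36 g/cm³

Porosity at depth: phi = 0.44·exp(−0.28×3.1) = 0.44×0.4198 = 0.1847
Bulk density: ρ_b = (1−phi)ρ_g + phi·ρ_f = 0.8153×2.66 + 0.1847×1.03
       = 2.169 + 0.190 = 2.359 g/cm³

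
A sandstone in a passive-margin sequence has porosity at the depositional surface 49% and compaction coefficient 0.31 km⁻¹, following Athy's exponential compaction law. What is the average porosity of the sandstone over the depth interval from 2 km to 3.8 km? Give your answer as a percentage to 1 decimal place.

⟨n⟩ = (1/(d₂−d₁)) ∫ n₀ e^(−kd) dd = n₀·(e^(−k·d₁) − e^(−k·d₂)) / (k·(d₂−d₁))
e^(−0.31×2) = 0.5379; e^(−0.31×3.8) = 0.3079
⟨n⟩ = 0.49 × (0.5379 − 0.3079) / (0.31 × 1.8) = 0.49 × 0.4123 = 0.2020

20.2%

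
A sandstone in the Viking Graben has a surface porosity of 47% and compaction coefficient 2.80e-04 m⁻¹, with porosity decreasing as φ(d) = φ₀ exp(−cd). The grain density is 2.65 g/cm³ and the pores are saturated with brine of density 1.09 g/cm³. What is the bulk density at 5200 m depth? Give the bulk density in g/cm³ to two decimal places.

2.48 g/cm³

Working in km (1 km = 1000 m; c in km⁻¹ = c in m⁻¹ × 1000):
Porosity at depth: φ = 0.47·exp(−0.28×5.2) = 0.47×0.2332 = 0.1096
Bulk density: ρ_b = (1−φ)ρ_g + φ·ρ_f = 0.8904×2.65 + 0.1096×1.09
       = 2.360 + 0.119 = 2.479 g/cm³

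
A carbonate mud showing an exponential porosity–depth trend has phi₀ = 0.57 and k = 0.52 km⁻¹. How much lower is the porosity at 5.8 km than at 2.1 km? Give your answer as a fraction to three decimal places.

0.163

phi(2.1) = 0.57·e^(−0.52×2.1) = 0.1913
phi(5.8) = 0.57·e^(−0.52×5.8) = 0.0279
Δphi = 0.1913 − 0.0279 = 0.1633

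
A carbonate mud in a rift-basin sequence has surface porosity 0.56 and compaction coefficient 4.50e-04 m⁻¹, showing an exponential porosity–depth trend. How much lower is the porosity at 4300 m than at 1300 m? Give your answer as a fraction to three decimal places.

0.231

Working in km (1 km = 1000 m; β in km⁻¹ = β in m⁻¹ × 1000):
phi(1.3) = 0.56·e^(−0.45×1.3) = 0.3120
phi(4.3) = 0.56·e^(−0.45×4.3) = 0.0809
Δphi = 0.3120 − 0.0809 = 0.2311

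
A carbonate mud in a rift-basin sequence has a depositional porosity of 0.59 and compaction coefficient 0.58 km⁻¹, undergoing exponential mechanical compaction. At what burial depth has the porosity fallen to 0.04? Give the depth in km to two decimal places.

Invert Athy's law: d = ln(φ₀/φ) / k
d = ln(0.59/0.04) / 0.58 = ln(14.75) / 0.58 = 2.6912 / 0.58 = 4.640 km

4.64 km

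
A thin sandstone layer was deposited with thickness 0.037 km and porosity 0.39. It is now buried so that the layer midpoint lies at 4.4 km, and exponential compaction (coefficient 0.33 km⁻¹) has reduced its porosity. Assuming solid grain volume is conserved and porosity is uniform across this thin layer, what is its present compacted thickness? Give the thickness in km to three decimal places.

0.025 km

Porosity at 4.4 km: phi = 0.39·exp(−0.33×4.4) = 0.0913
Solid-volume conservation: h(1−phi) = h₀(1−phi₀) ⇒ h = h₀·(1−phi₀)/(1−phi)
h = 0.037 × (1 − 0.39)/(1 − 0.0913) = 0.037 × 0.6713 = 0.0248 km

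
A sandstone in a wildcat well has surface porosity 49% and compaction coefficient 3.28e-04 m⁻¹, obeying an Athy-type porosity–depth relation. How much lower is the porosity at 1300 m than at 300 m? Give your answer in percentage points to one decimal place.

Working in km (1 km = 1000 m; c in km⁻¹ = c in m⁻¹ × 1000):
phi(0.3) = 0.49·e^(−0.328×0.3) = 0.4441
phi(1.3) = 0.49·e^(−0.328×1.3) = 0.3199
Δphi = 0.4441 − 0.3199 = 0.1242

12.4 percentage points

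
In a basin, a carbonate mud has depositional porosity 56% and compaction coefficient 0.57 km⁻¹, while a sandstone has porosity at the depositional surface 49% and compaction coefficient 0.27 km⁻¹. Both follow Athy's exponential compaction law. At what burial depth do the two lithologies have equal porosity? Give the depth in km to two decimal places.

Set φ₀ₐ e^(−cₐz) = φ₀ᵦ e^(−cᵦz) ⇒ ln(φ₀ₐ/φ₀ᵦ) = (cₐ − cᵦ)·z
z = ln(0.56/0.49) / (0.57 − 0.27) = 0.1335 / 0.3 = 0.445 km

0.45 km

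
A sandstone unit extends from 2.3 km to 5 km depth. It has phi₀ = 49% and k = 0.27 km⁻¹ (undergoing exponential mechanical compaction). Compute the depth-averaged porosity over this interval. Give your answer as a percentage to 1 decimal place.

18.7%

⟨phi⟩ = (1/(z₂−z₁)) ∫ phi₀ e^(−kz) dz = phi₀·(e^(−k·z₁) − e^(−k·z₂)) / (k·(z₂−z₁))
e^(−0.27×2.3) = 0.5374; e^(−0.27×5) = 0.2592
⟨phi⟩ = 0.49 × (0.5374 − 0.2592) / (0.27 × 2.7) = 0.49 × 0.3816 = 0.1870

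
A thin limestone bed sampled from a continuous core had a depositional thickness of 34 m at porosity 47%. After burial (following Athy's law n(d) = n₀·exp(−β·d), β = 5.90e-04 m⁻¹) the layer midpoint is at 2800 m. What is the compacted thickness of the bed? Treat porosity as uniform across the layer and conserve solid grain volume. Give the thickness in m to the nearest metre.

20 m

Working in km (1 km = 1000 m; β in km⁻¹ = β in m⁻¹ × 1000):
Porosity at 2.8 km: n = 0.47·exp(−0.59×2.8) = 0.0901
Solid-volume conservation: h(1−n) = h₀(1−n₀) ⇒ h = h₀·(1−n₀)/(1−n)
h = 0.034 × (1 − 0.47)/(1 − 0.0901) = 0.034 × 0.5825 = 0.0198 km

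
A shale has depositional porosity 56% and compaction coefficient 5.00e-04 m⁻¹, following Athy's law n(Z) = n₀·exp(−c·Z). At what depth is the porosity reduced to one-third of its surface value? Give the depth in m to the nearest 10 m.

Working in km (1 km = 1000 m; c in km⁻¹ = c in m⁻¹ × 1000):
n/n₀ = 1/3 ⇒ exp(−c·Z) = 1/3 ⇒ Z = ln(3) / c
Z = 1.0986 / 0.5 = 2.197 km

2200 m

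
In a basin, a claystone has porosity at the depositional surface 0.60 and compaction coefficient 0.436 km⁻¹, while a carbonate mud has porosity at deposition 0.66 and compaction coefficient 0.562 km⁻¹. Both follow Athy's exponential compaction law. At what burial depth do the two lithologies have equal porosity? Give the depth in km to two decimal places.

0.76 km

Set phi₀ₐ e^(−kₐZ) = phi₀ᵦ e^(−kᵦZ) ⇒ ln(phi₀ₐ/phi₀ᵦ) = (kₐ − kᵦ)·Z
Z = ln(0.6/0.66) / (0.436 − 0.562) = -0.0953 / -0.126 = 0.756 km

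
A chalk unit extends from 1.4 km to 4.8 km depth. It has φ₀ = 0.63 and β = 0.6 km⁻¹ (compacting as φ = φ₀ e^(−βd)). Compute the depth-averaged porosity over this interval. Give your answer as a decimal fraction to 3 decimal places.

⟨φ⟩ = (1/(d₂−d₁)) ∫ φ₀ e^(−βd) dd = φ₀·(e^(−β·d₁) − e^(−β·d₂)) / (β·(d₂−d₁))
e^(−0.6×1.4) = 0.4317; e^(−0.6×4.8) = 0.0561
⟨φ⟩ = 0.63 × (0.4317 − 0.0561) / (0.6 × 3.4) = 0.63 × 0.1841 = 0.1160

0.116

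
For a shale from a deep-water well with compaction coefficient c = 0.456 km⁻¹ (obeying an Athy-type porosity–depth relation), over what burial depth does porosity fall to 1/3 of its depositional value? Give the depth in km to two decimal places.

2.41 km

n/n₀ = 1/3 ⇒ exp(−c·z) = 1/3 ⇒ z = ln(3) / c
z = 1.0986 / 0.456 = 2.409 km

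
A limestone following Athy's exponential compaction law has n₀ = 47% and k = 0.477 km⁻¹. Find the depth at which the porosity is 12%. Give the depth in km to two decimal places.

Invert Athy's law: d = ln(n₀/n) / k
d = ln(0.47/0.12) / 0.477 = ln(3.917) / 0.477 = 1.3652 / 0.477 = 2.862 km

2.86 km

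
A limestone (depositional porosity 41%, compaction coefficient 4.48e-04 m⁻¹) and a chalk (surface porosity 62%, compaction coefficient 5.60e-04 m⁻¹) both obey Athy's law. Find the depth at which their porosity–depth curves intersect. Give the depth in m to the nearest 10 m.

3690 m

Working in km (1 km = 1000 m; β in km⁻¹ = β in m⁻¹ × 1000):
Set phi₀ₐ e^(−βₐd) = phi₀ᵦ e^(−βᵦd) ⇒ ln(phi₀ₐ/phi₀ᵦ) = (βₐ − βᵦ)·d
d = ln(0.41/0.62) / (0.448 − 0.56) = -0.4136 / -0.112 = 3.693 km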